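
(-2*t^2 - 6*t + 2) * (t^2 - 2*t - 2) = -2*t^4 - 2*t^3 + 18*t^2 + 8*t - 4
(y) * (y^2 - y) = y^3 - y^2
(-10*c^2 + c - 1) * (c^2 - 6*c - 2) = -10*c^4 + 61*c^3 + 13*c^2 + 4*c + 2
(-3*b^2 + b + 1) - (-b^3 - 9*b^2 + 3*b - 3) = b^3 + 6*b^2 - 2*b + 4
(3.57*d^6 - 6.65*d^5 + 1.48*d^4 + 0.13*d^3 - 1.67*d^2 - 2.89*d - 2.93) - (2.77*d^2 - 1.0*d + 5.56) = 3.57*d^6 - 6.65*d^5 + 1.48*d^4 + 0.13*d^3 - 4.44*d^2 - 1.89*d - 8.49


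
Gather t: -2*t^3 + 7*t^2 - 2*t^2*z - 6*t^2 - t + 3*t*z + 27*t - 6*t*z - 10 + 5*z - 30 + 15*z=-2*t^3 + t^2*(1 - 2*z) + t*(26 - 3*z) + 20*z - 40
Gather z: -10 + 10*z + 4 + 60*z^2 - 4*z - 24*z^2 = 36*z^2 + 6*z - 6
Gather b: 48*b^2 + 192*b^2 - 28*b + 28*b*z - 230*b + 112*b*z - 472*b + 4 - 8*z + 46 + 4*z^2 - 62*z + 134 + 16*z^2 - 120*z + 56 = 240*b^2 + b*(140*z - 730) + 20*z^2 - 190*z + 240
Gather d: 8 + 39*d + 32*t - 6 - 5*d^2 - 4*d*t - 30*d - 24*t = -5*d^2 + d*(9 - 4*t) + 8*t + 2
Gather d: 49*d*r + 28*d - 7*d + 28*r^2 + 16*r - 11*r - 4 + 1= d*(49*r + 21) + 28*r^2 + 5*r - 3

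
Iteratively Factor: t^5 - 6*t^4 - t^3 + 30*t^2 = (t - 3)*(t^4 - 3*t^3 - 10*t^2) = t*(t - 3)*(t^3 - 3*t^2 - 10*t) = t^2*(t - 3)*(t^2 - 3*t - 10) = t^2*(t - 5)*(t - 3)*(t + 2)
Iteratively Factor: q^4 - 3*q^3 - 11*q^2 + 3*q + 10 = (q - 5)*(q^3 + 2*q^2 - q - 2) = (q - 5)*(q + 2)*(q^2 - 1) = (q - 5)*(q + 1)*(q + 2)*(q - 1)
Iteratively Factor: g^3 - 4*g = (g)*(g^2 - 4) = g*(g - 2)*(g + 2)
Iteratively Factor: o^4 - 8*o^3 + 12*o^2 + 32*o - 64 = (o - 4)*(o^3 - 4*o^2 - 4*o + 16) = (o - 4)^2*(o^2 - 4) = (o - 4)^2*(o - 2)*(o + 2)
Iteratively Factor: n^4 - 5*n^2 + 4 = (n - 2)*(n^3 + 2*n^2 - n - 2) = (n - 2)*(n + 2)*(n^2 - 1) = (n - 2)*(n + 1)*(n + 2)*(n - 1)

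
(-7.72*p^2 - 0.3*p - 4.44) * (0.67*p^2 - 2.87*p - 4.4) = -5.1724*p^4 + 21.9554*p^3 + 31.8542*p^2 + 14.0628*p + 19.536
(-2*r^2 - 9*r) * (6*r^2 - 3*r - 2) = -12*r^4 - 48*r^3 + 31*r^2 + 18*r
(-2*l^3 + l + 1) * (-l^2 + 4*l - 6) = 2*l^5 - 8*l^4 + 11*l^3 + 3*l^2 - 2*l - 6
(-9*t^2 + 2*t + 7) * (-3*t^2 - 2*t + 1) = 27*t^4 + 12*t^3 - 34*t^2 - 12*t + 7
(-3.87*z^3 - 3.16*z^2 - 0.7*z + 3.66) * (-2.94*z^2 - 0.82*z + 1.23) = 11.3778*z^5 + 12.4638*z^4 - 0.1109*z^3 - 14.0732*z^2 - 3.8622*z + 4.5018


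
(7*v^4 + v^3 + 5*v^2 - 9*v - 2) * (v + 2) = 7*v^5 + 15*v^4 + 7*v^3 + v^2 - 20*v - 4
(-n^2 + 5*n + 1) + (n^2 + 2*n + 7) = 7*n + 8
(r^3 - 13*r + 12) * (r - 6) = r^4 - 6*r^3 - 13*r^2 + 90*r - 72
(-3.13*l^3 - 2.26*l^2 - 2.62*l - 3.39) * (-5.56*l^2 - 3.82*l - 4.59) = 17.4028*l^5 + 24.5222*l^4 + 37.5671*l^3 + 39.2302*l^2 + 24.9756*l + 15.5601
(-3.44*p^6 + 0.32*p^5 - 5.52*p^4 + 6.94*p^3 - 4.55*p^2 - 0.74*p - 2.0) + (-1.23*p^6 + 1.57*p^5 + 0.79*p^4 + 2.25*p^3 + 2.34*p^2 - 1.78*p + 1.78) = -4.67*p^6 + 1.89*p^5 - 4.73*p^4 + 9.19*p^3 - 2.21*p^2 - 2.52*p - 0.22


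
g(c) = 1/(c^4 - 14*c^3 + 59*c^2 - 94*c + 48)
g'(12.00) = 0.00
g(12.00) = 0.00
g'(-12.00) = 0.00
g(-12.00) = 0.00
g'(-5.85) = 0.00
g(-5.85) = 0.00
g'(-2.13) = 0.00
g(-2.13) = 0.00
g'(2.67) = 0.57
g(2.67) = 0.51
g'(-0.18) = 0.03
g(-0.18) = 0.01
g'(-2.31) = 0.00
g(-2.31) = 0.00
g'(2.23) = -2.93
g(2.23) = 0.80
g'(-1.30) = 0.00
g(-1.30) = 0.00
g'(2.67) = 0.57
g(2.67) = 0.51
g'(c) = (-4*c^3 + 42*c^2 - 118*c + 94)/(c^4 - 14*c^3 + 59*c^2 - 94*c + 48)^2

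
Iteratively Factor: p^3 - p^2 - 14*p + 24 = (p - 2)*(p^2 + p - 12) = (p - 2)*(p + 4)*(p - 3)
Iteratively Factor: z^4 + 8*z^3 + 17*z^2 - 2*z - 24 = (z + 4)*(z^3 + 4*z^2 + z - 6) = (z - 1)*(z + 4)*(z^2 + 5*z + 6) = (z - 1)*(z + 3)*(z + 4)*(z + 2)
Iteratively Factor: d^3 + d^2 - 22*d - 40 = (d + 4)*(d^2 - 3*d - 10) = (d - 5)*(d + 4)*(d + 2)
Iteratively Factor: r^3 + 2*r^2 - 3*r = (r + 3)*(r^2 - r) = r*(r + 3)*(r - 1)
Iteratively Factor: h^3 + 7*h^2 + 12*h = (h + 4)*(h^2 + 3*h) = (h + 3)*(h + 4)*(h)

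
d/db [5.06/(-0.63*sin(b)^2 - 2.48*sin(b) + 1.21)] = (6.3756*sin(b) + 12.5488)*cos(b)/(0.63*sin(b)^2 + 2.48*sin(b) - 1.21)^2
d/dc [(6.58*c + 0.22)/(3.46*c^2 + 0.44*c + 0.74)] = (-22.7668*c^2 - 1.5224*c + 4.7724)/(11.9716*c^4 + 3.0448*c^3 + 5.3144*c^2 + 0.6512*c + 0.5476)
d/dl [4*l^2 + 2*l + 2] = 8*l + 2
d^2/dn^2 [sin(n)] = -sin(n)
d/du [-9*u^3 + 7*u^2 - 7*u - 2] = -27*u^2 + 14*u - 7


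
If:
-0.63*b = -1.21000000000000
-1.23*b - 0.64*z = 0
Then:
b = 1.92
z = -3.69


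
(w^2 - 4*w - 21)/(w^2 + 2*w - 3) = (w - 7)/(w - 1)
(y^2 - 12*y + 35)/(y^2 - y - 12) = (-y^2 + 12*y - 35)/(-y^2 + y + 12)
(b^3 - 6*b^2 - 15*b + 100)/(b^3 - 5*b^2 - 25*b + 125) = (b + 4)/(b + 5)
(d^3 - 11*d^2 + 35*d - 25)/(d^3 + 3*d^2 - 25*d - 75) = (d^2 - 6*d + 5)/(d^2 + 8*d + 15)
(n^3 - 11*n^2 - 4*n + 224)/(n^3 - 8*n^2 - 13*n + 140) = (n - 8)/(n - 5)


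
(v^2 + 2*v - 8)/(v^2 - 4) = (v + 4)/(v + 2)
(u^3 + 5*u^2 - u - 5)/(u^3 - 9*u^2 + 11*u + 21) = (u^2 + 4*u - 5)/(u^2 - 10*u + 21)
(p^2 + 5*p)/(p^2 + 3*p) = (p + 5)/(p + 3)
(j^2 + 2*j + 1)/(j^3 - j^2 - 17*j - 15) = (j + 1)/(j^2 - 2*j - 15)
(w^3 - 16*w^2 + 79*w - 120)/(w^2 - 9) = (w^2 - 13*w + 40)/(w + 3)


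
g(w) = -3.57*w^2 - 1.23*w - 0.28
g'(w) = -7.14*w - 1.23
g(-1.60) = -7.45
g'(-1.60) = 10.19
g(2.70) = -29.63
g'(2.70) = -20.51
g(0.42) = -1.43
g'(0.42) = -4.23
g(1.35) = -8.45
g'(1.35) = -10.87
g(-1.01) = -2.68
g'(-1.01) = 5.98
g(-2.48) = -19.19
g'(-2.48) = 16.48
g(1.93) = -15.95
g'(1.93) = -15.01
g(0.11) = -0.46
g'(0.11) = -2.02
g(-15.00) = -785.08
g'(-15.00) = 105.87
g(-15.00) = -785.08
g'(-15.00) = 105.87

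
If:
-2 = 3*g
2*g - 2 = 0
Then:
No Solution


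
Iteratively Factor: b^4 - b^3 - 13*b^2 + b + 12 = (b + 1)*(b^3 - 2*b^2 - 11*b + 12) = (b - 4)*(b + 1)*(b^2 + 2*b - 3) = (b - 4)*(b + 1)*(b + 3)*(b - 1)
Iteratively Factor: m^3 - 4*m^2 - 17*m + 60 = (m + 4)*(m^2 - 8*m + 15) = (m - 3)*(m + 4)*(m - 5)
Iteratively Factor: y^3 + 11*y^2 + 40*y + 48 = (y + 4)*(y^2 + 7*y + 12) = (y + 3)*(y + 4)*(y + 4)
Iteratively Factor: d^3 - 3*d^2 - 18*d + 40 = (d - 5)*(d^2 + 2*d - 8) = (d - 5)*(d + 4)*(d - 2)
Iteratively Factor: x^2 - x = (x - 1)*(x)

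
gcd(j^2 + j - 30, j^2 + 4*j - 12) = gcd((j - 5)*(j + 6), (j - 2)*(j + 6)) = j + 6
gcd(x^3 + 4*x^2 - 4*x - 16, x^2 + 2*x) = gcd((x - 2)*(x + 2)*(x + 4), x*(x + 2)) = x + 2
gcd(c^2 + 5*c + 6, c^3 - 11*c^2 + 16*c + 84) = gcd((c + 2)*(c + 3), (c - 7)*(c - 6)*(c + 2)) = c + 2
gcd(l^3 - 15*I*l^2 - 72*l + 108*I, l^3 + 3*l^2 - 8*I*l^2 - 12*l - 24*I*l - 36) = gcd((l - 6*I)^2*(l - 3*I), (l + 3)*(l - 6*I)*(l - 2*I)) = l - 6*I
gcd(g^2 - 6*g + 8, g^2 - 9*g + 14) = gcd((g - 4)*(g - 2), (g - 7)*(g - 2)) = g - 2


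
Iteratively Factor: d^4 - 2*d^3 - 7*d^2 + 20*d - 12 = (d - 1)*(d^3 - d^2 - 8*d + 12) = (d - 2)*(d - 1)*(d^2 + d - 6) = (d - 2)*(d - 1)*(d + 3)*(d - 2)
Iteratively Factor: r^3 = (r)*(r^2) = r^2*(r)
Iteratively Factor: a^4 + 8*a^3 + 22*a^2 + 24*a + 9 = (a + 3)*(a^3 + 5*a^2 + 7*a + 3) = (a + 1)*(a + 3)*(a^2 + 4*a + 3) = (a + 1)^2*(a + 3)*(a + 3)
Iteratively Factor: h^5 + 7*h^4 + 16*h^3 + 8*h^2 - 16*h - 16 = (h + 2)*(h^4 + 5*h^3 + 6*h^2 - 4*h - 8) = (h - 1)*(h + 2)*(h^3 + 6*h^2 + 12*h + 8) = (h - 1)*(h + 2)^2*(h^2 + 4*h + 4) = (h - 1)*(h + 2)^3*(h + 2)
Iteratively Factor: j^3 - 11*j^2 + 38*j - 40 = (j - 2)*(j^2 - 9*j + 20) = (j - 5)*(j - 2)*(j - 4)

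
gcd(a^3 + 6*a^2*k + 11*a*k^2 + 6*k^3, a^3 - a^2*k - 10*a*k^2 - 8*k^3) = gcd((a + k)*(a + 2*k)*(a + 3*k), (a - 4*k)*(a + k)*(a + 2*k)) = a^2 + 3*a*k + 2*k^2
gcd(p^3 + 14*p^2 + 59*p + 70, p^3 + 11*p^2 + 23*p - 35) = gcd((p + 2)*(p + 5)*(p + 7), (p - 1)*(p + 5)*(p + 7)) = p^2 + 12*p + 35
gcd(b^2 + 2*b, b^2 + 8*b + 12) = b + 2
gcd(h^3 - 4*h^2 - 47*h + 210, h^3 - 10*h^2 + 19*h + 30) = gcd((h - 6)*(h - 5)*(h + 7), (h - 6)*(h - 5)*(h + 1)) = h^2 - 11*h + 30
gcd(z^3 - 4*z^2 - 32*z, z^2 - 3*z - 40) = z - 8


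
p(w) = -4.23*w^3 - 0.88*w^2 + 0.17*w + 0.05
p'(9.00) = -1043.56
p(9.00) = -3153.37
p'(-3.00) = -108.76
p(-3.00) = 105.83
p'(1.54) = -32.64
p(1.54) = -17.22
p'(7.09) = -650.21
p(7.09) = -1550.56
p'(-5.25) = -340.36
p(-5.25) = 587.00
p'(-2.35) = -65.77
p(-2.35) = 49.69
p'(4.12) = -222.49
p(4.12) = -310.01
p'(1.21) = -20.54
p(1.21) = -8.53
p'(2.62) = -91.55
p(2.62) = -81.62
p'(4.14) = -224.62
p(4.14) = -314.48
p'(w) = -12.69*w^2 - 1.76*w + 0.17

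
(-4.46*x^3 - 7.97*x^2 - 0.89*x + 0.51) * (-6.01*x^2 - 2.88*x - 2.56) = 26.8046*x^5 + 60.7445*x^4 + 39.7201*x^3 + 19.9013*x^2 + 0.8096*x - 1.3056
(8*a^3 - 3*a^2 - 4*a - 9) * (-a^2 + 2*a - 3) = -8*a^5 + 19*a^4 - 26*a^3 + 10*a^2 - 6*a + 27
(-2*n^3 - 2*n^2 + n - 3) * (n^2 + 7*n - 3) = -2*n^5 - 16*n^4 - 7*n^3 + 10*n^2 - 24*n + 9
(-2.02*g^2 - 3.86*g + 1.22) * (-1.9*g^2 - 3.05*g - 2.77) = 3.838*g^4 + 13.495*g^3 + 15.0504*g^2 + 6.9712*g - 3.3794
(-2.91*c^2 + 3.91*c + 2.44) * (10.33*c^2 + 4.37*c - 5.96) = -30.0603*c^4 + 27.6736*c^3 + 59.6355*c^2 - 12.6408*c - 14.5424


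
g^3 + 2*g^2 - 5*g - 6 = (g - 2)*(g + 1)*(g + 3)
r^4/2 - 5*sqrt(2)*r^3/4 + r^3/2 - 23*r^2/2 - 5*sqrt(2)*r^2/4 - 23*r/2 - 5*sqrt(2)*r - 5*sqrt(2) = (r/2 + sqrt(2))*(r + 1)*(r - 5*sqrt(2))*(r + sqrt(2)/2)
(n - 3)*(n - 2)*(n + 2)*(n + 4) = n^4 + n^3 - 16*n^2 - 4*n + 48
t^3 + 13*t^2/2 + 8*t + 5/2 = (t + 1/2)*(t + 1)*(t + 5)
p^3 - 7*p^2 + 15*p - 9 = (p - 3)^2*(p - 1)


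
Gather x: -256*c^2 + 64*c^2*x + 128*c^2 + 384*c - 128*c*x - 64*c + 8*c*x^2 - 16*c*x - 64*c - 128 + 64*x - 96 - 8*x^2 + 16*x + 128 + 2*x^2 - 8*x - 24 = -128*c^2 + 256*c + x^2*(8*c - 6) + x*(64*c^2 - 144*c + 72) - 120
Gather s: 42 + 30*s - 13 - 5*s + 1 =25*s + 30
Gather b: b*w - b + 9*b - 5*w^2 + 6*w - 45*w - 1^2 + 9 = b*(w + 8) - 5*w^2 - 39*w + 8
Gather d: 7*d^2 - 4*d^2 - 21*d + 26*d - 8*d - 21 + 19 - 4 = 3*d^2 - 3*d - 6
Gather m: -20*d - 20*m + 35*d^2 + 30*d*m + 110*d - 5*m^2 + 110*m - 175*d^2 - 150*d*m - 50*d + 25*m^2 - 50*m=-140*d^2 + 40*d + 20*m^2 + m*(40 - 120*d)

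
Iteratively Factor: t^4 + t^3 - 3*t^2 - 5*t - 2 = (t + 1)*(t^3 - 3*t - 2) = (t + 1)^2*(t^2 - t - 2) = (t + 1)^3*(t - 2)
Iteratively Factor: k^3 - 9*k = (k - 3)*(k^2 + 3*k) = k*(k - 3)*(k + 3)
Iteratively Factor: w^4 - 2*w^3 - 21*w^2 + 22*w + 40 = (w - 5)*(w^3 + 3*w^2 - 6*w - 8) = (w - 5)*(w + 4)*(w^2 - w - 2) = (w - 5)*(w + 1)*(w + 4)*(w - 2)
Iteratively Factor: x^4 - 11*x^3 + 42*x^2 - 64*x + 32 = (x - 1)*(x^3 - 10*x^2 + 32*x - 32) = (x - 2)*(x - 1)*(x^2 - 8*x + 16) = (x - 4)*(x - 2)*(x - 1)*(x - 4)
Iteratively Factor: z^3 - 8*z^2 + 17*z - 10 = (z - 5)*(z^2 - 3*z + 2) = (z - 5)*(z - 1)*(z - 2)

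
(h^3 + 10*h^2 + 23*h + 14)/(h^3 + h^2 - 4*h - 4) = (h + 7)/(h - 2)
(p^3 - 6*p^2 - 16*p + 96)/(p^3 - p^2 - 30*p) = (p^2 - 16)/(p*(p + 5))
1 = 1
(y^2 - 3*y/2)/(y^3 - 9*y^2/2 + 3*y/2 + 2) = y*(2*y - 3)/(2*y^3 - 9*y^2 + 3*y + 4)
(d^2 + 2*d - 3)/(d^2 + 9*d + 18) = (d - 1)/(d + 6)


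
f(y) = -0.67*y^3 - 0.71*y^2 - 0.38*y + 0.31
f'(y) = -2.01*y^2 - 1.42*y - 0.38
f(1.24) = -2.53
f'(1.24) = -5.23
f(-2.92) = 12.05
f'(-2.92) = -13.37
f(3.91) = -52.08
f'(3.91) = -36.66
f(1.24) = -2.53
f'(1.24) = -5.23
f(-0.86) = 0.54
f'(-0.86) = -0.65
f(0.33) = 0.08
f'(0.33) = -1.07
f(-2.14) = 4.44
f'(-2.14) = -6.55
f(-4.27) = 41.15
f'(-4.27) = -30.96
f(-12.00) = 1060.39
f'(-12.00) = -272.78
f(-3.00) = 13.15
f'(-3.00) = -14.21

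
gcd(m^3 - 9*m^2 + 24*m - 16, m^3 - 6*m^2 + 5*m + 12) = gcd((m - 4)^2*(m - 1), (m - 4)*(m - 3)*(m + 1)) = m - 4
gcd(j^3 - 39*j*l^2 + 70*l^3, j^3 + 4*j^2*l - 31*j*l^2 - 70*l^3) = j^2 + 2*j*l - 35*l^2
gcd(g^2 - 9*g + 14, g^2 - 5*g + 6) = g - 2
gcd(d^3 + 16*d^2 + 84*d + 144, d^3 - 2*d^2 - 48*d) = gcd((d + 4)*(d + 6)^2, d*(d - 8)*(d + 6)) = d + 6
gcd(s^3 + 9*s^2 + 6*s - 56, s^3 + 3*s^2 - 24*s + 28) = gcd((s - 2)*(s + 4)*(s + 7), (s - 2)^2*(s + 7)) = s^2 + 5*s - 14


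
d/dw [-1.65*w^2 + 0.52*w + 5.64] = 0.52 - 3.3*w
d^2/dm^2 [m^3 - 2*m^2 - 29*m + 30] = 6*m - 4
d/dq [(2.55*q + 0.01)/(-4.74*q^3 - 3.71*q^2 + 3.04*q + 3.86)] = (24.174*q^3 + 9.6027*q^2 + 0.0742000000000003*q + 9.8126)/(22.4676*q^6 + 35.1708*q^5 - 15.0551*q^4 - 59.1496*q^3 - 19.3996*q^2 + 23.4688*q + 14.8996)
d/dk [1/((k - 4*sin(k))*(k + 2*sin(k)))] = 2*(k*cos(k) - k + sin(k) + 4*sin(2*k))/((k - 4*sin(k))^2*(k + 2*sin(k))^2)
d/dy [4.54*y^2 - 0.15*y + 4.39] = 9.08*y - 0.15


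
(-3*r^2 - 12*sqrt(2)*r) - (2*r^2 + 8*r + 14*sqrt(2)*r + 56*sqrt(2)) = -5*r^2 - 26*sqrt(2)*r - 8*r - 56*sqrt(2)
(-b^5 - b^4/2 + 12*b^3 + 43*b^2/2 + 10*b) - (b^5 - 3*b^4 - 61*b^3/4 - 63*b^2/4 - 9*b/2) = -2*b^5 + 5*b^4/2 + 109*b^3/4 + 149*b^2/4 + 29*b/2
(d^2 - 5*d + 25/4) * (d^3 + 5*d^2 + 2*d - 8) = d^5 - 67*d^3/4 + 53*d^2/4 + 105*d/2 - 50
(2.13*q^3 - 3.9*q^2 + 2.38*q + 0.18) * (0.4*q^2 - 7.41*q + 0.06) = 0.852*q^5 - 17.3433*q^4 + 29.9788*q^3 - 17.7978*q^2 - 1.191*q + 0.0108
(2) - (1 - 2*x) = 2*x + 1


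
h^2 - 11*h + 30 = (h - 6)*(h - 5)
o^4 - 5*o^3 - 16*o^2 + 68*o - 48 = (o - 6)*(o - 2)*(o - 1)*(o + 4)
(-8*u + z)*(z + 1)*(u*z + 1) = -8*u^2*z^2 - 8*u^2*z + u*z^3 + u*z^2 - 8*u*z - 8*u + z^2 + z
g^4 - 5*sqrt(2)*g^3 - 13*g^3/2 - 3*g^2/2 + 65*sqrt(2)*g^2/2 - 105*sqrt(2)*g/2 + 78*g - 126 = (g - 7/2)*(g - 3)*(g - 6*sqrt(2))*(g + sqrt(2))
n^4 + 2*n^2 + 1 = (n - I)^2*(n + I)^2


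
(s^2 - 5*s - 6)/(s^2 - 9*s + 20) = (s^2 - 5*s - 6)/(s^2 - 9*s + 20)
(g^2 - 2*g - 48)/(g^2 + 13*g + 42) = (g - 8)/(g + 7)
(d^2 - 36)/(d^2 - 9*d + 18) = (d + 6)/(d - 3)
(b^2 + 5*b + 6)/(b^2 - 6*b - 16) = (b + 3)/(b - 8)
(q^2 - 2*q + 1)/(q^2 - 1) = (q - 1)/(q + 1)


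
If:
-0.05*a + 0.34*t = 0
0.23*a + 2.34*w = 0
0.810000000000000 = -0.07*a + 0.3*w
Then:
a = -8.14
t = -1.20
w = 0.80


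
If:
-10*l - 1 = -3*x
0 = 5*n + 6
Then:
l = 3*x/10 - 1/10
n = -6/5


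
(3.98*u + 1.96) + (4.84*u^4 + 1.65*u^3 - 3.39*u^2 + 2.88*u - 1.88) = 4.84*u^4 + 1.65*u^3 - 3.39*u^2 + 6.86*u + 0.0800000000000001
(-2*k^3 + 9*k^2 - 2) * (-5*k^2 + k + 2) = 10*k^5 - 47*k^4 + 5*k^3 + 28*k^2 - 2*k - 4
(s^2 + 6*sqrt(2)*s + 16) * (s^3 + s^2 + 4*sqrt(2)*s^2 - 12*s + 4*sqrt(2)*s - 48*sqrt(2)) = s^5 + s^4 + 10*sqrt(2)*s^4 + 10*sqrt(2)*s^3 + 52*s^3 - 56*sqrt(2)*s^2 + 64*s^2 - 768*s + 64*sqrt(2)*s - 768*sqrt(2)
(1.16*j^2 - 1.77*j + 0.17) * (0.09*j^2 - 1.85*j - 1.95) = 0.1044*j^4 - 2.3053*j^3 + 1.0278*j^2 + 3.137*j - 0.3315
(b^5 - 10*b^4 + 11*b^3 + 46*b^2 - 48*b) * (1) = b^5 - 10*b^4 + 11*b^3 + 46*b^2 - 48*b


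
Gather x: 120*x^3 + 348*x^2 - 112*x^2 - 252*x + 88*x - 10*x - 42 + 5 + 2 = 120*x^3 + 236*x^2 - 174*x - 35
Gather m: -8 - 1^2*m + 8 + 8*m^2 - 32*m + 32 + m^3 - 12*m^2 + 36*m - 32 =m^3 - 4*m^2 + 3*m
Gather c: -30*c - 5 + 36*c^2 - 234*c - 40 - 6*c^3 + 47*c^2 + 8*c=-6*c^3 + 83*c^2 - 256*c - 45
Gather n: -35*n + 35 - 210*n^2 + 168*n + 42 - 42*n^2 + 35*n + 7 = -252*n^2 + 168*n + 84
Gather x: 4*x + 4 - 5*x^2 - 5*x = -5*x^2 - x + 4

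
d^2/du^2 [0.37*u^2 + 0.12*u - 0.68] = 0.740000000000000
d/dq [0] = 0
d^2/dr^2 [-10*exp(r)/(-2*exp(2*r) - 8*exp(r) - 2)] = 5*(exp(4*r) - 4*exp(3*r) - 6*exp(2*r) - 4*exp(r) + 1)*exp(r)/(exp(6*r) + 12*exp(5*r) + 51*exp(4*r) + 88*exp(3*r) + 51*exp(2*r) + 12*exp(r) + 1)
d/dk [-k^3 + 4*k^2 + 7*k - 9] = -3*k^2 + 8*k + 7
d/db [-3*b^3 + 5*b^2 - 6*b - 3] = -9*b^2 + 10*b - 6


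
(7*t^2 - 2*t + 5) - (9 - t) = 7*t^2 - t - 4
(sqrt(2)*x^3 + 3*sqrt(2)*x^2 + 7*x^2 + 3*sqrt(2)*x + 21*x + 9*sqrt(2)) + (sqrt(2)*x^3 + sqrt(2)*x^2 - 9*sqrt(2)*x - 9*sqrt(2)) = 2*sqrt(2)*x^3 + 4*sqrt(2)*x^2 + 7*x^2 - 6*sqrt(2)*x + 21*x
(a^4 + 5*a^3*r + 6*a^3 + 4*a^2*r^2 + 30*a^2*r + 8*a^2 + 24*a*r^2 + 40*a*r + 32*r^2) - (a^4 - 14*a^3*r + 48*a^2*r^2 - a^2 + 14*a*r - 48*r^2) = 19*a^3*r + 6*a^3 - 44*a^2*r^2 + 30*a^2*r + 9*a^2 + 24*a*r^2 + 26*a*r + 80*r^2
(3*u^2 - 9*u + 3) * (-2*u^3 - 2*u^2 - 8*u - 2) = -6*u^5 + 12*u^4 - 12*u^3 + 60*u^2 - 6*u - 6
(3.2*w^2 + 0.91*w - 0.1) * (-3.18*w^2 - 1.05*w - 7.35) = -10.176*w^4 - 6.2538*w^3 - 24.1575*w^2 - 6.5835*w + 0.735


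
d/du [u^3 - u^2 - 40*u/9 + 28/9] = 3*u^2 - 2*u - 40/9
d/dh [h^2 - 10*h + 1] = 2*h - 10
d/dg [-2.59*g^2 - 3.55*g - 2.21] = -5.18*g - 3.55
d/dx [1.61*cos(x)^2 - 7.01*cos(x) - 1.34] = (7.01 - 3.22*cos(x))*sin(x)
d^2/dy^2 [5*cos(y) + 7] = -5*cos(y)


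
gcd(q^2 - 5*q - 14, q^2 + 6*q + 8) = q + 2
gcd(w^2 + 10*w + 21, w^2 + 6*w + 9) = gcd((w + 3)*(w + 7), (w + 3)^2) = w + 3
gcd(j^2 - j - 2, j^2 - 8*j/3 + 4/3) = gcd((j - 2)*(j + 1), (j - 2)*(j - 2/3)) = j - 2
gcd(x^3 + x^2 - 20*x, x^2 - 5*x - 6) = 1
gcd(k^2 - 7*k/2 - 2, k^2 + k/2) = k + 1/2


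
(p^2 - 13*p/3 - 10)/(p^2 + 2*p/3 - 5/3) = (p - 6)/(p - 1)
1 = 1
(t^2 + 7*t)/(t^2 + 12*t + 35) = t/(t + 5)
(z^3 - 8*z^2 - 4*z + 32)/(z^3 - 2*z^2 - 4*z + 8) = (z - 8)/(z - 2)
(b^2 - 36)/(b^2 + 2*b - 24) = (b - 6)/(b - 4)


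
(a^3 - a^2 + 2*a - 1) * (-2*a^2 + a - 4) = -2*a^5 + 3*a^4 - 9*a^3 + 8*a^2 - 9*a + 4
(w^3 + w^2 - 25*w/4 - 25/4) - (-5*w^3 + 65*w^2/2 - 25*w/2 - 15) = 6*w^3 - 63*w^2/2 + 25*w/4 + 35/4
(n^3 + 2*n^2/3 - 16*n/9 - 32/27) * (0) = 0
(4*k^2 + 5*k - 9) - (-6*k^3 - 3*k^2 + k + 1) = 6*k^3 + 7*k^2 + 4*k - 10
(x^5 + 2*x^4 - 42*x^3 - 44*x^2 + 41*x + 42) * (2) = 2*x^5 + 4*x^4 - 84*x^3 - 88*x^2 + 82*x + 84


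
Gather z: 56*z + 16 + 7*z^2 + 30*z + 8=7*z^2 + 86*z + 24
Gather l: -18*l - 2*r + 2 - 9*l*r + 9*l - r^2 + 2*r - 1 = l*(-9*r - 9) - r^2 + 1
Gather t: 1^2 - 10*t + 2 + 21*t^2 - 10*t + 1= 21*t^2 - 20*t + 4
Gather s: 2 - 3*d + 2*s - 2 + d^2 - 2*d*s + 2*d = d^2 - d + s*(2 - 2*d)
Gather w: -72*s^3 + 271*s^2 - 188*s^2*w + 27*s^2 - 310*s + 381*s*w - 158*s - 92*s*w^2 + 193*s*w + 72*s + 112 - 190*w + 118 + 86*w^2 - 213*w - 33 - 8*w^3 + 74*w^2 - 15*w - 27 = -72*s^3 + 298*s^2 - 396*s - 8*w^3 + w^2*(160 - 92*s) + w*(-188*s^2 + 574*s - 418) + 170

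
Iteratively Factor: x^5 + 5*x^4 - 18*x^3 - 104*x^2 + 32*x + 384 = (x + 4)*(x^4 + x^3 - 22*x^2 - 16*x + 96) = (x - 4)*(x + 4)*(x^3 + 5*x^2 - 2*x - 24) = (x - 4)*(x + 3)*(x + 4)*(x^2 + 2*x - 8) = (x - 4)*(x + 3)*(x + 4)^2*(x - 2)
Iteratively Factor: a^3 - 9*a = (a + 3)*(a^2 - 3*a) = (a - 3)*(a + 3)*(a)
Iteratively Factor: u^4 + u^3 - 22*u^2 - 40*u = (u + 2)*(u^3 - u^2 - 20*u) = u*(u + 2)*(u^2 - u - 20) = u*(u - 5)*(u + 2)*(u + 4)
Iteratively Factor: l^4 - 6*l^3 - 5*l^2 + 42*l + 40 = (l + 1)*(l^3 - 7*l^2 + 2*l + 40) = (l + 1)*(l + 2)*(l^2 - 9*l + 20) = (l - 4)*(l + 1)*(l + 2)*(l - 5)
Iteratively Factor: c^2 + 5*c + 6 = (c + 3)*(c + 2)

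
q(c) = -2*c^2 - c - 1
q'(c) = -4*c - 1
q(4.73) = -50.48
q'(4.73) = -19.92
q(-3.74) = -25.24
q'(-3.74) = 13.96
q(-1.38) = -3.43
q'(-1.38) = 4.52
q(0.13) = -1.16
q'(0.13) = -1.52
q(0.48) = -1.94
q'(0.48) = -2.92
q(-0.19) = -0.88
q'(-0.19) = -0.24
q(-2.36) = -9.78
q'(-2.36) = 8.44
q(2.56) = -16.67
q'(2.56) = -11.24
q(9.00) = -172.00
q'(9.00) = -37.00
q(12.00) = -301.00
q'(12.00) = -49.00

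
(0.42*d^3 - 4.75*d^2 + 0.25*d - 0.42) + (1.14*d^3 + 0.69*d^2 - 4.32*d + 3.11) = 1.56*d^3 - 4.06*d^2 - 4.07*d + 2.69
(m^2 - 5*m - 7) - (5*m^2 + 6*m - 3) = -4*m^2 - 11*m - 4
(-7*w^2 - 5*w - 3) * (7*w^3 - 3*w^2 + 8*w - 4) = -49*w^5 - 14*w^4 - 62*w^3 - 3*w^2 - 4*w + 12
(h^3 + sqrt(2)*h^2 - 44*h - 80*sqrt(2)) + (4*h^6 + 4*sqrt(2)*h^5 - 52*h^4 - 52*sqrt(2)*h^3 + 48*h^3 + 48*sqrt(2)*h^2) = 4*h^6 + 4*sqrt(2)*h^5 - 52*h^4 - 52*sqrt(2)*h^3 + 49*h^3 + 49*sqrt(2)*h^2 - 44*h - 80*sqrt(2)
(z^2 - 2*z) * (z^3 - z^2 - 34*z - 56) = z^5 - 3*z^4 - 32*z^3 + 12*z^2 + 112*z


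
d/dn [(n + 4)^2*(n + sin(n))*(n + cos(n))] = (n + 4)*(-(n + 4)*(n + sin(n))*(sin(n) - 1) + (n + 4)*(n + cos(n))*(cos(n) + 1) + 2*(n + sin(n))*(n + cos(n)))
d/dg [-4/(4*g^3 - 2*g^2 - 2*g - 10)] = 2*(6*g^2 - 2*g - 1)/(-2*g^3 + g^2 + g + 5)^2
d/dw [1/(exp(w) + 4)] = -exp(w)/(exp(w) + 4)^2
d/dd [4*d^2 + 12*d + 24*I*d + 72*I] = 8*d + 12 + 24*I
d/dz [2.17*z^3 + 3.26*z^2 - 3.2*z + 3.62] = 6.51*z^2 + 6.52*z - 3.2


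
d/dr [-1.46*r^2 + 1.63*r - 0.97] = 1.63 - 2.92*r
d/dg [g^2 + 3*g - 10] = 2*g + 3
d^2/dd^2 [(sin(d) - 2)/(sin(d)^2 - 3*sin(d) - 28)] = (sin(d)^5 - 5*sin(d)^4 + 184*sin(d)^3 - 314*sin(d)^2 + 748*sin(d) + 316)/(-sin(d)^2 + 3*sin(d) + 28)^3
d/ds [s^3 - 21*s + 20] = 3*s^2 - 21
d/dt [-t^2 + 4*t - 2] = 4 - 2*t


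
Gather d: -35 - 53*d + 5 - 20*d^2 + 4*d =-20*d^2 - 49*d - 30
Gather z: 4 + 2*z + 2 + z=3*z + 6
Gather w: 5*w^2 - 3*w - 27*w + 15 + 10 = 5*w^2 - 30*w + 25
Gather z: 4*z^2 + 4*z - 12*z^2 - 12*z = -8*z^2 - 8*z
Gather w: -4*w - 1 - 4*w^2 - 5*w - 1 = -4*w^2 - 9*w - 2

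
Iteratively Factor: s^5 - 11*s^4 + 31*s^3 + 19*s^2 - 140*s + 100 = (s - 5)*(s^4 - 6*s^3 + s^2 + 24*s - 20) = (s - 5)^2*(s^3 - s^2 - 4*s + 4) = (s - 5)^2*(s - 1)*(s^2 - 4) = (s - 5)^2*(s - 2)*(s - 1)*(s + 2)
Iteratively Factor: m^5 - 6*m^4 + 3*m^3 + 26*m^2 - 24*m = (m - 4)*(m^4 - 2*m^3 - 5*m^2 + 6*m) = (m - 4)*(m + 2)*(m^3 - 4*m^2 + 3*m) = (m - 4)*(m - 3)*(m + 2)*(m^2 - m) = m*(m - 4)*(m - 3)*(m + 2)*(m - 1)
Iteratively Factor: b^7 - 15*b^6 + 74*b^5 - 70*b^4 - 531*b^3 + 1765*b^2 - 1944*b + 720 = (b - 1)*(b^6 - 14*b^5 + 60*b^4 - 10*b^3 - 541*b^2 + 1224*b - 720) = (b - 1)*(b + 3)*(b^5 - 17*b^4 + 111*b^3 - 343*b^2 + 488*b - 240) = (b - 4)*(b - 1)*(b + 3)*(b^4 - 13*b^3 + 59*b^2 - 107*b + 60) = (b - 5)*(b - 4)*(b - 1)*(b + 3)*(b^3 - 8*b^2 + 19*b - 12) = (b - 5)*(b - 4)*(b - 3)*(b - 1)*(b + 3)*(b^2 - 5*b + 4) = (b - 5)*(b - 4)*(b - 3)*(b - 1)^2*(b + 3)*(b - 4)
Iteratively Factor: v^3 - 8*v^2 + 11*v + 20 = (v + 1)*(v^2 - 9*v + 20) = (v - 5)*(v + 1)*(v - 4)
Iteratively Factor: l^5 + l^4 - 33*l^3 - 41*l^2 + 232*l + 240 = (l + 4)*(l^4 - 3*l^3 - 21*l^2 + 43*l + 60) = (l - 3)*(l + 4)*(l^3 - 21*l - 20) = (l - 3)*(l + 1)*(l + 4)*(l^2 - l - 20) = (l - 3)*(l + 1)*(l + 4)^2*(l - 5)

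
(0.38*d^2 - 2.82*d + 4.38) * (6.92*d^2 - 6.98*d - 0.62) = 2.6296*d^4 - 22.1668*d^3 + 49.7576*d^2 - 28.824*d - 2.7156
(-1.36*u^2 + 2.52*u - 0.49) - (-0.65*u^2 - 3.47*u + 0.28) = -0.71*u^2 + 5.99*u - 0.77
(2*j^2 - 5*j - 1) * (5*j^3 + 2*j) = 10*j^5 - 25*j^4 - j^3 - 10*j^2 - 2*j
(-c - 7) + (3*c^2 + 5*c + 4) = 3*c^2 + 4*c - 3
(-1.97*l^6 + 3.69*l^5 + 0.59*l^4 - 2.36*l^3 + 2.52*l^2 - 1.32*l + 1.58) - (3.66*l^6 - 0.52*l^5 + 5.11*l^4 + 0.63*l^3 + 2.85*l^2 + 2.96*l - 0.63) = -5.63*l^6 + 4.21*l^5 - 4.52*l^4 - 2.99*l^3 - 0.33*l^2 - 4.28*l + 2.21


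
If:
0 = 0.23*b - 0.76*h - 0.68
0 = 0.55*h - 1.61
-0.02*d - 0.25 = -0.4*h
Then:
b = 12.63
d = 46.05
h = 2.93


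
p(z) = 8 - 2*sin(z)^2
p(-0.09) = 7.98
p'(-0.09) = 0.36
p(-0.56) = 7.44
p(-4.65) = 6.01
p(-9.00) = 7.66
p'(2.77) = 1.35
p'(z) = -4*sin(z)*cos(z)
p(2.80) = 7.78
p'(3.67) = -1.74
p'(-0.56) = 1.80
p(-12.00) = 7.42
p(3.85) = 7.15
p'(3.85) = -1.98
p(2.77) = 7.74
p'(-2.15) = -1.83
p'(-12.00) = -1.81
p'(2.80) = 1.26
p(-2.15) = 6.60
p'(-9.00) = -1.50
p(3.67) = 7.49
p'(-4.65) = 0.25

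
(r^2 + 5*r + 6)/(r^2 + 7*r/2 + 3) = 2*(r + 3)/(2*r + 3)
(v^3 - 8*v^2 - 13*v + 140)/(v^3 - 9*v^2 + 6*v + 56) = (v^2 - v - 20)/(v^2 - 2*v - 8)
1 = 1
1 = 1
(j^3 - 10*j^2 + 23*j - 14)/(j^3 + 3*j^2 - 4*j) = (j^2 - 9*j + 14)/(j*(j + 4))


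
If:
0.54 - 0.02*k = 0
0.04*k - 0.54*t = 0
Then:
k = 27.00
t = 2.00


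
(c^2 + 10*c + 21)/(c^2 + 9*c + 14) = (c + 3)/(c + 2)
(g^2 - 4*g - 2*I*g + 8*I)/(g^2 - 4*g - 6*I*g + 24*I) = (g - 2*I)/(g - 6*I)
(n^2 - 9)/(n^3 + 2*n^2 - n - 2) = (n^2 - 9)/(n^3 + 2*n^2 - n - 2)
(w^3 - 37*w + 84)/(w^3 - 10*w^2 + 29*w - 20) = (w^2 + 4*w - 21)/(w^2 - 6*w + 5)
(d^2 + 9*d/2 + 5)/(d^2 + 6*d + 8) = (d + 5/2)/(d + 4)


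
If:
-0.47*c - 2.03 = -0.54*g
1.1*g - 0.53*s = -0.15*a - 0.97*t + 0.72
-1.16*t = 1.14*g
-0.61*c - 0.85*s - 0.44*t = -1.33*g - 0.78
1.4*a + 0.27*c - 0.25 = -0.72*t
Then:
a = -0.61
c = -10.88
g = -5.71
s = -3.11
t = 5.61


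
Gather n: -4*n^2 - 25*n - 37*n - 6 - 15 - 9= -4*n^2 - 62*n - 30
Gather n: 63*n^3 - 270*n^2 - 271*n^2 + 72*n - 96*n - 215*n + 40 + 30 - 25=63*n^3 - 541*n^2 - 239*n + 45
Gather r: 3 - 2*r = 3 - 2*r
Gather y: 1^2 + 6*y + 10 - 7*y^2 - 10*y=-7*y^2 - 4*y + 11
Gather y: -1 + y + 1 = y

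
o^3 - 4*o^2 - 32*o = o*(o - 8)*(o + 4)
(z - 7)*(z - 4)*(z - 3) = z^3 - 14*z^2 + 61*z - 84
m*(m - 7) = m^2 - 7*m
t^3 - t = t*(t - 1)*(t + 1)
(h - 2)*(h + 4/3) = h^2 - 2*h/3 - 8/3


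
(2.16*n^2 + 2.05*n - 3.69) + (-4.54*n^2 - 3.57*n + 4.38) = -2.38*n^2 - 1.52*n + 0.69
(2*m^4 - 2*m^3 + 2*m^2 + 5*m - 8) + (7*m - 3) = 2*m^4 - 2*m^3 + 2*m^2 + 12*m - 11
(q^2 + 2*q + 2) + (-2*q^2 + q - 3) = -q^2 + 3*q - 1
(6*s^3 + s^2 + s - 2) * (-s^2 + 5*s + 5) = -6*s^5 + 29*s^4 + 34*s^3 + 12*s^2 - 5*s - 10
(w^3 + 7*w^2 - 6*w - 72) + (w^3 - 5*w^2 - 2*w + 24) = 2*w^3 + 2*w^2 - 8*w - 48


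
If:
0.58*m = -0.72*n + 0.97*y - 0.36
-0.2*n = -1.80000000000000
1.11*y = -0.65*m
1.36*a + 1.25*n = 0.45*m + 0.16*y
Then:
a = -9.83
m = -5.96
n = 9.00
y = 3.49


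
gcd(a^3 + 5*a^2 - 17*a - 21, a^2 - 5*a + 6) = a - 3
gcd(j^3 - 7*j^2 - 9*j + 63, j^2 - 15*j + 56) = j - 7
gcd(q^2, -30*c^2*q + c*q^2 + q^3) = q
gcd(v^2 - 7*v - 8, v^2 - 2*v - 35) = 1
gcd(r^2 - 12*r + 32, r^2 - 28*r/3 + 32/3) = r - 8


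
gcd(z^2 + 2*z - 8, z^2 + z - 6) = z - 2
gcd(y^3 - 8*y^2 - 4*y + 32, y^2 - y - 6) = y + 2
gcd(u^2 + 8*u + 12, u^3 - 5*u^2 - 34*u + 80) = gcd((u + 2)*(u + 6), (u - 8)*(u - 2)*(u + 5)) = 1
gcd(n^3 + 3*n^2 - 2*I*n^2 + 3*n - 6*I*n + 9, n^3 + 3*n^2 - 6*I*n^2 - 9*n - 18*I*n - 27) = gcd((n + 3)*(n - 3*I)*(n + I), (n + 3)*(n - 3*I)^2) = n^2 + n*(3 - 3*I) - 9*I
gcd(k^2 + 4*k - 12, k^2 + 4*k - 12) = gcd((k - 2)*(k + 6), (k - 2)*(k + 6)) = k^2 + 4*k - 12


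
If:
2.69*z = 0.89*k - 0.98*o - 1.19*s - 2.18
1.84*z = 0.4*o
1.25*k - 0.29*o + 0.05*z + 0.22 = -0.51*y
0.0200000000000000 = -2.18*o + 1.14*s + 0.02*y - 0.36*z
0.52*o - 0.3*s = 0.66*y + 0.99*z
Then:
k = -0.44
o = -0.66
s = -1.29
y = 0.28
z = -0.14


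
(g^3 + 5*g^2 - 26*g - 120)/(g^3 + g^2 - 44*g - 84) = (g^2 - g - 20)/(g^2 - 5*g - 14)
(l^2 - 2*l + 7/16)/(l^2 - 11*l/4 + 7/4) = (l - 1/4)/(l - 1)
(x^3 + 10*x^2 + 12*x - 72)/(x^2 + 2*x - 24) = (x^2 + 4*x - 12)/(x - 4)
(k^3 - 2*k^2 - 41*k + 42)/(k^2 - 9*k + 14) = (k^2 + 5*k - 6)/(k - 2)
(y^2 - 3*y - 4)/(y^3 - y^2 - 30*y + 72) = (y + 1)/(y^2 + 3*y - 18)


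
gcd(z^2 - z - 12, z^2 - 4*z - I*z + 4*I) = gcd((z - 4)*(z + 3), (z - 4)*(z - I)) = z - 4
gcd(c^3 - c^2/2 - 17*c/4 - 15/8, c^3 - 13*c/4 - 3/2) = c^2 + 2*c + 3/4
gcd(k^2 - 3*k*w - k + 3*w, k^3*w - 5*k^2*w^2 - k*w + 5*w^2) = k - 1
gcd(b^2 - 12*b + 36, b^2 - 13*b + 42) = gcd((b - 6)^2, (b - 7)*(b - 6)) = b - 6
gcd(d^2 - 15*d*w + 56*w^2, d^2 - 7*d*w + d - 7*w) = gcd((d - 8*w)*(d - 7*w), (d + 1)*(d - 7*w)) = -d + 7*w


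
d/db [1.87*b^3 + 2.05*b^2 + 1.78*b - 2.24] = 5.61*b^2 + 4.1*b + 1.78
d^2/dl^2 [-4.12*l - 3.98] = 0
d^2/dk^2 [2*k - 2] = 0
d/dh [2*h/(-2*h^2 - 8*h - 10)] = (h^2 - 5)/(h^4 + 8*h^3 + 26*h^2 + 40*h + 25)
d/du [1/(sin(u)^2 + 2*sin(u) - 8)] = -2*(sin(u) + 1)*cos(u)/(sin(u)^2 + 2*sin(u) - 8)^2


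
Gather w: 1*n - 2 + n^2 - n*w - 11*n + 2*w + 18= n^2 - 10*n + w*(2 - n) + 16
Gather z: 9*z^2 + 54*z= 9*z^2 + 54*z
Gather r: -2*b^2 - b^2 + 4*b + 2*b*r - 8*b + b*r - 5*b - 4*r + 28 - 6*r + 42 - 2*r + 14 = -3*b^2 - 9*b + r*(3*b - 12) + 84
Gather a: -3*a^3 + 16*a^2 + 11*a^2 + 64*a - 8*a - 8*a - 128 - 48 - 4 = -3*a^3 + 27*a^2 + 48*a - 180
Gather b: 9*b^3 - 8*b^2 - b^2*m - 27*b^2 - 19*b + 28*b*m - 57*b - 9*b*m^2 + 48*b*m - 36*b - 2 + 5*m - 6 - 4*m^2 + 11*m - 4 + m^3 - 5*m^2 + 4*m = 9*b^3 + b^2*(-m - 35) + b*(-9*m^2 + 76*m - 112) + m^3 - 9*m^2 + 20*m - 12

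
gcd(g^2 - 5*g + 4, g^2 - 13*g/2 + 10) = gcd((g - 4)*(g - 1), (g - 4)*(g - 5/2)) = g - 4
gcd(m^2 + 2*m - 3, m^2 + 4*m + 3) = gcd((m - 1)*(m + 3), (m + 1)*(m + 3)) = m + 3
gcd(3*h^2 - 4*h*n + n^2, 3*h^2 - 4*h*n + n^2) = 3*h^2 - 4*h*n + n^2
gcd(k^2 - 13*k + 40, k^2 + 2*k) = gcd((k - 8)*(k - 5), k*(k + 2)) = 1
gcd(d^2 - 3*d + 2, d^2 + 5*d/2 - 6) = 1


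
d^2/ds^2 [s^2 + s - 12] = 2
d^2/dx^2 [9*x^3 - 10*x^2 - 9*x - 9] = 54*x - 20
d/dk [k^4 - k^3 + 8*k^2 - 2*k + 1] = 4*k^3 - 3*k^2 + 16*k - 2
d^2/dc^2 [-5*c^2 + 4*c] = -10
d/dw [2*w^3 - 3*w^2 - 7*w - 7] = 6*w^2 - 6*w - 7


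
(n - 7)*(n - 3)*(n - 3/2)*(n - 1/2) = n^4 - 12*n^3 + 167*n^2/4 - 99*n/2 + 63/4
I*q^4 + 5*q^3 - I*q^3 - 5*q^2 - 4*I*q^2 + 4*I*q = q*(q - 1)*(q - 4*I)*(I*q + 1)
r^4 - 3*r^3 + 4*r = r*(r - 2)^2*(r + 1)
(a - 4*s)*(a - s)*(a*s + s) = a^3*s - 5*a^2*s^2 + a^2*s + 4*a*s^3 - 5*a*s^2 + 4*s^3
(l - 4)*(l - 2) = l^2 - 6*l + 8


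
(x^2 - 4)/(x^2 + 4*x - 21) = (x^2 - 4)/(x^2 + 4*x - 21)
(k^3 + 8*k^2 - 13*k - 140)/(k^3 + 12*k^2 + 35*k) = (k - 4)/k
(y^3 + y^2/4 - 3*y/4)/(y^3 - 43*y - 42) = y*(4*y - 3)/(4*(y^2 - y - 42))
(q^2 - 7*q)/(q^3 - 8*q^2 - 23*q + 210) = q/(q^2 - q - 30)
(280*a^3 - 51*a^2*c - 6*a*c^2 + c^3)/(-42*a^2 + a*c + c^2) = (-40*a^2 + 13*a*c - c^2)/(6*a - c)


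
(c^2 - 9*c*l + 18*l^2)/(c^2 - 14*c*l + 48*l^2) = (c - 3*l)/(c - 8*l)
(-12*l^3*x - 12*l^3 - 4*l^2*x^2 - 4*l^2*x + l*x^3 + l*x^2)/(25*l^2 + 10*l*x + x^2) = l*(-12*l^2*x - 12*l^2 - 4*l*x^2 - 4*l*x + x^3 + x^2)/(25*l^2 + 10*l*x + x^2)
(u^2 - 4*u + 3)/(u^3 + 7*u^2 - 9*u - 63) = (u - 1)/(u^2 + 10*u + 21)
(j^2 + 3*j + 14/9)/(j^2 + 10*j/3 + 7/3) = (j + 2/3)/(j + 1)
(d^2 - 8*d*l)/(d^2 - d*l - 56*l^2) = d/(d + 7*l)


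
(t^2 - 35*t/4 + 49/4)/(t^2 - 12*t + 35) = (t - 7/4)/(t - 5)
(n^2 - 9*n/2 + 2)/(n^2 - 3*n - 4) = (n - 1/2)/(n + 1)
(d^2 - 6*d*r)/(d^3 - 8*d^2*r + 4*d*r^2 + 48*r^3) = -d/(-d^2 + 2*d*r + 8*r^2)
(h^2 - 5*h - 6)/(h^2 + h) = (h - 6)/h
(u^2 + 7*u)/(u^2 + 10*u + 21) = u/(u + 3)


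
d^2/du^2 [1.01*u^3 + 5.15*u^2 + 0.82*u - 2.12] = 6.06*u + 10.3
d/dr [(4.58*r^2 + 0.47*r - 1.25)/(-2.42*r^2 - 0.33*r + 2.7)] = (-0.374*r^2 + 18.682*r + 0.8565)/(5.8564*r^4 + 1.5972*r^3 - 12.9591*r^2 - 1.782*r + 7.29)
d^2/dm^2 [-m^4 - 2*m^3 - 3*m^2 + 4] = -12*m^2 - 12*m - 6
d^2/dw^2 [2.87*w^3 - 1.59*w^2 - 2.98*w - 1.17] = 17.22*w - 3.18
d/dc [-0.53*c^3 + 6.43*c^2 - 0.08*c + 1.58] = -1.59*c^2 + 12.86*c - 0.08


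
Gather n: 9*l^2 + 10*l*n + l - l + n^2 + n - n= 9*l^2 + 10*l*n + n^2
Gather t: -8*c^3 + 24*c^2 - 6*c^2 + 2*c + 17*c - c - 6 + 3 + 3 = -8*c^3 + 18*c^2 + 18*c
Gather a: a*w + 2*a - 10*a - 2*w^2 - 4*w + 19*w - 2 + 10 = a*(w - 8) - 2*w^2 + 15*w + 8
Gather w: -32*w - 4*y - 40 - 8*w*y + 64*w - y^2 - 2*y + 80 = w*(32 - 8*y) - y^2 - 6*y + 40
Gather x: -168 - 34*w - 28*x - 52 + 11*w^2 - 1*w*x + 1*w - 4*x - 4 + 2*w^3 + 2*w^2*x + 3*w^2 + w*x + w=2*w^3 + 14*w^2 - 32*w + x*(2*w^2 - 32) - 224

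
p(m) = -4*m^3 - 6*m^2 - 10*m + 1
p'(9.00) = -1090.00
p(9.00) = -3491.00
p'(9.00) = -1090.00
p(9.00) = -3491.00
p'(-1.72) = -24.86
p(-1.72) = 20.80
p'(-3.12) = -89.37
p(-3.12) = 95.28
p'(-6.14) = -388.72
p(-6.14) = 762.10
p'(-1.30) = -14.68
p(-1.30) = 12.65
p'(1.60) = -59.92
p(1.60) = -46.74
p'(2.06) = -85.64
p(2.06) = -80.03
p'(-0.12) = -8.73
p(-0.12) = 2.12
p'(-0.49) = -7.00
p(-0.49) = 4.93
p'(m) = -12*m^2 - 12*m - 10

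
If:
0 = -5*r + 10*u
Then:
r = 2*u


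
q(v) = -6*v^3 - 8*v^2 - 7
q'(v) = -18*v^2 - 16*v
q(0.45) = -9.17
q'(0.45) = -10.84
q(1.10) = -24.67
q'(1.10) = -39.38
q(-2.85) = 66.91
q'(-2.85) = -100.60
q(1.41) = -39.72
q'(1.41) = -58.35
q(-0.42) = -7.97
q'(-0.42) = 3.54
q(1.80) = -67.91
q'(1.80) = -87.12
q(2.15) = -103.61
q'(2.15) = -117.60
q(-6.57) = 1349.24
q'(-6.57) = -671.85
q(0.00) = -7.00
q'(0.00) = 0.00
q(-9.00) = 3719.00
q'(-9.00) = -1314.00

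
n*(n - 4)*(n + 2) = n^3 - 2*n^2 - 8*n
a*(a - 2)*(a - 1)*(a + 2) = a^4 - a^3 - 4*a^2 + 4*a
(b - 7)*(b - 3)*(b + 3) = b^3 - 7*b^2 - 9*b + 63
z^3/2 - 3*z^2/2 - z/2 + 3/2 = (z/2 + 1/2)*(z - 3)*(z - 1)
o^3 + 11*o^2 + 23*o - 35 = (o - 1)*(o + 5)*(o + 7)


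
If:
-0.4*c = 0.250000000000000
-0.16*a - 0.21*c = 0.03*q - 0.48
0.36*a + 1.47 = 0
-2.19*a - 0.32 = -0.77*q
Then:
No Solution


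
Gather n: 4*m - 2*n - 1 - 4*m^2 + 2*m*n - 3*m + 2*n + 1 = -4*m^2 + 2*m*n + m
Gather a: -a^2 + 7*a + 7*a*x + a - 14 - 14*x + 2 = -a^2 + a*(7*x + 8) - 14*x - 12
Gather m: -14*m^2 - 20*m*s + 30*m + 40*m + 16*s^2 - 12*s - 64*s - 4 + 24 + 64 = -14*m^2 + m*(70 - 20*s) + 16*s^2 - 76*s + 84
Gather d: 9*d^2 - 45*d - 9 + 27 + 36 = 9*d^2 - 45*d + 54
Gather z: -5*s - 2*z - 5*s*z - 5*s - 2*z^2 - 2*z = -10*s - 2*z^2 + z*(-5*s - 4)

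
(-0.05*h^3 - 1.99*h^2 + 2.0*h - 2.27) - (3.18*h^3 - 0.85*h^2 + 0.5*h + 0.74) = -3.23*h^3 - 1.14*h^2 + 1.5*h - 3.01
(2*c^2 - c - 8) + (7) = 2*c^2 - c - 1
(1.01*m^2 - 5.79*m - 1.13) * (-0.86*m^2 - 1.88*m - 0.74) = -0.8686*m^4 + 3.0806*m^3 + 11.1096*m^2 + 6.409*m + 0.8362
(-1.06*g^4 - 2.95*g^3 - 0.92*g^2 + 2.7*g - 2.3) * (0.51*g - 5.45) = -0.5406*g^5 + 4.2725*g^4 + 15.6083*g^3 + 6.391*g^2 - 15.888*g + 12.535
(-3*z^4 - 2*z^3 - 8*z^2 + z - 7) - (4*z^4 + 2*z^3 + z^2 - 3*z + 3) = -7*z^4 - 4*z^3 - 9*z^2 + 4*z - 10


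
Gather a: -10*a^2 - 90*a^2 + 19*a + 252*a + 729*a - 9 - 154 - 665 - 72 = -100*a^2 + 1000*a - 900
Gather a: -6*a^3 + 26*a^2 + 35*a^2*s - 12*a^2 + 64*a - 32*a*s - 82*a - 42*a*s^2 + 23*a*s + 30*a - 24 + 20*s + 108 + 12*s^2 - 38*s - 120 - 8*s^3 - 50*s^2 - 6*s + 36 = -6*a^3 + a^2*(35*s + 14) + a*(-42*s^2 - 9*s + 12) - 8*s^3 - 38*s^2 - 24*s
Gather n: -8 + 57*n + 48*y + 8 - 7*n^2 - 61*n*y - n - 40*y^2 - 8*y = -7*n^2 + n*(56 - 61*y) - 40*y^2 + 40*y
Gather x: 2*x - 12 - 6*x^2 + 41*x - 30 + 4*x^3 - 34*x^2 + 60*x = 4*x^3 - 40*x^2 + 103*x - 42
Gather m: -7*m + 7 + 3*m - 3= 4 - 4*m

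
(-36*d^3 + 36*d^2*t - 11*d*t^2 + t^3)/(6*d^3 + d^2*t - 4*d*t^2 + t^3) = (-6*d + t)/(d + t)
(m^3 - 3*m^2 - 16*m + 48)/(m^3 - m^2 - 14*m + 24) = (m - 4)/(m - 2)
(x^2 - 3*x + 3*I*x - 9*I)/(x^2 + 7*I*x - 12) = (x - 3)/(x + 4*I)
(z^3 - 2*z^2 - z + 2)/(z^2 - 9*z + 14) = (z^2 - 1)/(z - 7)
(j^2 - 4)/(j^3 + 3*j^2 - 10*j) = (j + 2)/(j*(j + 5))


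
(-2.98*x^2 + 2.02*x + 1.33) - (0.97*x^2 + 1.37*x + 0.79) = -3.95*x^2 + 0.65*x + 0.54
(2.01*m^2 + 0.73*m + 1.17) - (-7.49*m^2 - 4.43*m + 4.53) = 9.5*m^2 + 5.16*m - 3.36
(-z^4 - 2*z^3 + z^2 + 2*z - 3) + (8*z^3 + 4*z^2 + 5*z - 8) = -z^4 + 6*z^3 + 5*z^2 + 7*z - 11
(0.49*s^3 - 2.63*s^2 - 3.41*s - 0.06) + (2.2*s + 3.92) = 0.49*s^3 - 2.63*s^2 - 1.21*s + 3.86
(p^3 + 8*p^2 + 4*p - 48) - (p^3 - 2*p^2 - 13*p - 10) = 10*p^2 + 17*p - 38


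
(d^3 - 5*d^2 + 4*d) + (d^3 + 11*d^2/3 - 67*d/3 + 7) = 2*d^3 - 4*d^2/3 - 55*d/3 + 7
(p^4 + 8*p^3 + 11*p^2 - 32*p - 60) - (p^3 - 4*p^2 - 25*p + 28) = p^4 + 7*p^3 + 15*p^2 - 7*p - 88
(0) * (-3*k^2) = 0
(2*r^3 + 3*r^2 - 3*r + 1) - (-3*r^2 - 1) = 2*r^3 + 6*r^2 - 3*r + 2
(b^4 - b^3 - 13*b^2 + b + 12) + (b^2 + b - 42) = b^4 - b^3 - 12*b^2 + 2*b - 30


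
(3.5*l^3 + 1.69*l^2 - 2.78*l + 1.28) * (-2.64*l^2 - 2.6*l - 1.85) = -9.24*l^5 - 13.5616*l^4 - 3.5298*l^3 + 0.722299999999999*l^2 + 1.815*l - 2.368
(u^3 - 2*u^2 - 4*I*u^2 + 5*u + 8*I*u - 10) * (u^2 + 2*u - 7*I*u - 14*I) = u^5 - 11*I*u^4 - 27*u^3 + 9*I*u^2 + 92*u + 140*I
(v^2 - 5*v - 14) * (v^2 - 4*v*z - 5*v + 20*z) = v^4 - 4*v^3*z - 10*v^3 + 40*v^2*z + 11*v^2 - 44*v*z + 70*v - 280*z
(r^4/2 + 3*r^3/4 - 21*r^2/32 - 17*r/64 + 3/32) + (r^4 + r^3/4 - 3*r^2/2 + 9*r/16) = 3*r^4/2 + r^3 - 69*r^2/32 + 19*r/64 + 3/32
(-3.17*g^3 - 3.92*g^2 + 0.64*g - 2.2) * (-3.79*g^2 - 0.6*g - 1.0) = 12.0143*g^5 + 16.7588*g^4 + 3.0964*g^3 + 11.874*g^2 + 0.68*g + 2.2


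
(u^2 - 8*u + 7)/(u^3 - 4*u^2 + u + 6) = (u^2 - 8*u + 7)/(u^3 - 4*u^2 + u + 6)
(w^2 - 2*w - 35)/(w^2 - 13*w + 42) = (w + 5)/(w - 6)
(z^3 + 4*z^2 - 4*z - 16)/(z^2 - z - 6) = (z^2 + 2*z - 8)/(z - 3)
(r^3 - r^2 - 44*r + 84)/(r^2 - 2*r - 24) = (r^2 + 5*r - 14)/(r + 4)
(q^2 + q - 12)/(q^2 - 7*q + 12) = (q + 4)/(q - 4)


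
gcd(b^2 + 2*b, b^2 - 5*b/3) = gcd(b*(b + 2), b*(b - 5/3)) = b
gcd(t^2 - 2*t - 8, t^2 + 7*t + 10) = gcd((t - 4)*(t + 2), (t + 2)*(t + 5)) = t + 2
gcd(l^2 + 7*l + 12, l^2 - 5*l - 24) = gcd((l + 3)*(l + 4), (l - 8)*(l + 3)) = l + 3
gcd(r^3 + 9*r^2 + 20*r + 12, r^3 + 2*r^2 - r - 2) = r^2 + 3*r + 2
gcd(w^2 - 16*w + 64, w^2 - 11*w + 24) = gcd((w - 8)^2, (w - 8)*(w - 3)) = w - 8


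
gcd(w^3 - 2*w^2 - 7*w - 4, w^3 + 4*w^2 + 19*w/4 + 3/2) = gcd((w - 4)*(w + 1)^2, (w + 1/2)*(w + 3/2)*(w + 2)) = 1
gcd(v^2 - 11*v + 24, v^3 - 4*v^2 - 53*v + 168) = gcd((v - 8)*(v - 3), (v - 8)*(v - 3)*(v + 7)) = v^2 - 11*v + 24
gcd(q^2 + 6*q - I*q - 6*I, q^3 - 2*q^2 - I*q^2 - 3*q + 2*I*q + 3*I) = q - I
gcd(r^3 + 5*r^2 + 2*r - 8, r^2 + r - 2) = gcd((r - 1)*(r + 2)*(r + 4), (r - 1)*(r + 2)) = r^2 + r - 2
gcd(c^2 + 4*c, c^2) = c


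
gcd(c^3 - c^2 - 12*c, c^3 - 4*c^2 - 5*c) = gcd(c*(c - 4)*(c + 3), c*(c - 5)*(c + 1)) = c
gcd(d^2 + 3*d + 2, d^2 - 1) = d + 1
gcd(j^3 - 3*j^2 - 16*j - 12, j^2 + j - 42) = j - 6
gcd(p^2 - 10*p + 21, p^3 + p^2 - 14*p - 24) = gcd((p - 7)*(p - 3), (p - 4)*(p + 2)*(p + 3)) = 1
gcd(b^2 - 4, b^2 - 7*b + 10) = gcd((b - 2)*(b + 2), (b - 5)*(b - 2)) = b - 2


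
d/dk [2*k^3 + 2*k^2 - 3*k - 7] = 6*k^2 + 4*k - 3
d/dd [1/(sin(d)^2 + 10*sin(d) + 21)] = -2*(sin(d) + 5)*cos(d)/(sin(d)^2 + 10*sin(d) + 21)^2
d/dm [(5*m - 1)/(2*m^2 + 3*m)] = (-10*m^2 + 4*m + 3)/(m^2*(4*m^2 + 12*m + 9))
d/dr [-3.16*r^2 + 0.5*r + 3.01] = 0.5 - 6.32*r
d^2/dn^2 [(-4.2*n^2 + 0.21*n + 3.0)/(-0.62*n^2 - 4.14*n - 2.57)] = (1.77635683940025e-15*n^4 - 21.722568*n^3 - 47.07288*n^2 - 44.194716*n - 33.327324)/(0.238328*n^6 + 4.774248*n^5 + 34.84338*n^4 + 110.538*n^3 + 144.43143*n^2 + 82.032858*n + 16.974593)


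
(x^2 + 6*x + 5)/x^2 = 1 + 6/x + 5/x^2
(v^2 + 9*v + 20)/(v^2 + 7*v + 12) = (v + 5)/(v + 3)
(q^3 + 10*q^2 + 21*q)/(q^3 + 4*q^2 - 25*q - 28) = q*(q + 3)/(q^2 - 3*q - 4)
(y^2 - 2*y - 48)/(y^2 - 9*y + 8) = (y + 6)/(y - 1)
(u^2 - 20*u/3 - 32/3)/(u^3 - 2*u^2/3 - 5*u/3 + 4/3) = (u - 8)/(u^2 - 2*u + 1)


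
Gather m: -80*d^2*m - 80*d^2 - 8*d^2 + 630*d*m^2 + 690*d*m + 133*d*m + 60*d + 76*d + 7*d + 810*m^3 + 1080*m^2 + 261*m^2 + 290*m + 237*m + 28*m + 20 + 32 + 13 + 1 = -88*d^2 + 143*d + 810*m^3 + m^2*(630*d + 1341) + m*(-80*d^2 + 823*d + 555) + 66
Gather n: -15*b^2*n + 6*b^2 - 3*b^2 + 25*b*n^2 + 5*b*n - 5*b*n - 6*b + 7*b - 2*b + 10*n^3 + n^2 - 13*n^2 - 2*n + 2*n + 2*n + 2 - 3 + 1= 3*b^2 - b + 10*n^3 + n^2*(25*b - 12) + n*(2 - 15*b^2)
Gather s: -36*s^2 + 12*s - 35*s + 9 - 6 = -36*s^2 - 23*s + 3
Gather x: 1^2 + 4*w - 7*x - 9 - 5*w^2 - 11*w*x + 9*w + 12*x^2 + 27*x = -5*w^2 + 13*w + 12*x^2 + x*(20 - 11*w) - 8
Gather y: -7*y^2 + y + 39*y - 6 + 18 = -7*y^2 + 40*y + 12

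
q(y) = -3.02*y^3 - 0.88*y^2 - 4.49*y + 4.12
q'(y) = -9.06*y^2 - 1.76*y - 4.49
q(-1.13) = 12.43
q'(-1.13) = -14.07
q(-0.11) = 4.61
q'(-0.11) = -4.41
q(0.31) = 2.55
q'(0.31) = -5.91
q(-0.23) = 5.14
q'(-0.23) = -4.56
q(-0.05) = 4.34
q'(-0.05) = -4.42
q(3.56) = -159.27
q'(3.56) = -125.58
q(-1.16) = 12.86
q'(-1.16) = -14.64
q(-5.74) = 572.04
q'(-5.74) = -292.89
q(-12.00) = 5149.84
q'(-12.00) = -1288.01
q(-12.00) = 5149.84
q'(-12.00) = -1288.01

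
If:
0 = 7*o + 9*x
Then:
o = -9*x/7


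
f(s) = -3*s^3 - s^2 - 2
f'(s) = -9*s^2 - 2*s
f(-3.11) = 78.57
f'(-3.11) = -80.83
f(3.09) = -100.06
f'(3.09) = -92.11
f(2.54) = -57.61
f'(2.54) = -63.14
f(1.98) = -29.21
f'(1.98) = -39.24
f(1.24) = -9.26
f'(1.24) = -16.32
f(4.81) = -358.99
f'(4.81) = -217.84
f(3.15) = -105.69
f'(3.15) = -95.60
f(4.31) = -260.77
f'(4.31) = -175.80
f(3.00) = -92.00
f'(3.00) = -87.00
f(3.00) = -92.00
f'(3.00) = -87.00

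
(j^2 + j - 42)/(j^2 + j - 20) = (j^2 + j - 42)/(j^2 + j - 20)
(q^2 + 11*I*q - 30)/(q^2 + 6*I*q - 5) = (q + 6*I)/(q + I)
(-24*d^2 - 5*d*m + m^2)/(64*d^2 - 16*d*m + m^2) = (-3*d - m)/(8*d - m)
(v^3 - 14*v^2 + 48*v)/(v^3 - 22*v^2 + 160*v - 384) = v/(v - 8)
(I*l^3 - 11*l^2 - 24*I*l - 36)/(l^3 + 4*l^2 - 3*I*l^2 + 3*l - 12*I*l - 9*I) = (I*l^3 - 11*l^2 - 24*I*l - 36)/(l^3 + l^2*(4 - 3*I) + l*(3 - 12*I) - 9*I)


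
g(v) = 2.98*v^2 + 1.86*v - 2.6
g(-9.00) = 222.04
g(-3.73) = 31.92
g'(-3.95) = -21.68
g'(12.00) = 73.38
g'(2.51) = 16.82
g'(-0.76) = -2.67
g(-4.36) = 45.94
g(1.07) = 2.80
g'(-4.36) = -24.13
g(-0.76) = -2.29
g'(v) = 5.96*v + 1.86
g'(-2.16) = -11.01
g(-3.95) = 36.55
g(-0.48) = -2.81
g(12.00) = 448.84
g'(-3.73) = -20.37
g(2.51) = 20.84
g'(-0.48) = -1.00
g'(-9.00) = -51.78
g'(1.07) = 8.24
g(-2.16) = 7.29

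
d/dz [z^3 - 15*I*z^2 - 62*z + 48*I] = 3*z^2 - 30*I*z - 62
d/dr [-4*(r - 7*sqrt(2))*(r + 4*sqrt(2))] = -8*r + 12*sqrt(2)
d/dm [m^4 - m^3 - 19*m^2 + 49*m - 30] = 4*m^3 - 3*m^2 - 38*m + 49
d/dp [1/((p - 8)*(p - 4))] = 2*(6 - p)/(p^4 - 24*p^3 + 208*p^2 - 768*p + 1024)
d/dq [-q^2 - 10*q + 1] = -2*q - 10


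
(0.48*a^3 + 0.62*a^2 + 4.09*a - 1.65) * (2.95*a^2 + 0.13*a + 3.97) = 1.416*a^5 + 1.8914*a^4 + 14.0517*a^3 - 1.8744*a^2 + 16.0228*a - 6.5505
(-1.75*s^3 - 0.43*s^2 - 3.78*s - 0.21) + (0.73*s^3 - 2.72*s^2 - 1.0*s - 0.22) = -1.02*s^3 - 3.15*s^2 - 4.78*s - 0.43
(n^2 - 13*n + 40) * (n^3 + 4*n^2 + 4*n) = n^5 - 9*n^4 - 8*n^3 + 108*n^2 + 160*n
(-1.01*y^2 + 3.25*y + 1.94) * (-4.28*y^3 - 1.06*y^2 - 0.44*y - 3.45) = 4.3228*y^5 - 12.8394*y^4 - 11.3038*y^3 - 0.00189999999999957*y^2 - 12.0661*y - 6.693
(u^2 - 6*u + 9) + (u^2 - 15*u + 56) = 2*u^2 - 21*u + 65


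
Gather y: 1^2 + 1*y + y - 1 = 2*y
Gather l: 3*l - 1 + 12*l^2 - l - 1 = 12*l^2 + 2*l - 2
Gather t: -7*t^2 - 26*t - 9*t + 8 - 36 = -7*t^2 - 35*t - 28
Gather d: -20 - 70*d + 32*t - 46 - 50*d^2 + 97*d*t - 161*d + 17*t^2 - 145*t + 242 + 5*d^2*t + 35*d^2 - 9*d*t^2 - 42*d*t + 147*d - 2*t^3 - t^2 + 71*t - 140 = d^2*(5*t - 15) + d*(-9*t^2 + 55*t - 84) - 2*t^3 + 16*t^2 - 42*t + 36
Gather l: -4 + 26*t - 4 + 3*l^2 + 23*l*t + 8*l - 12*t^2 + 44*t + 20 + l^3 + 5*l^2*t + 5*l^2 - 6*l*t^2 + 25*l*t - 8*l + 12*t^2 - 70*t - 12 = l^3 + l^2*(5*t + 8) + l*(-6*t^2 + 48*t)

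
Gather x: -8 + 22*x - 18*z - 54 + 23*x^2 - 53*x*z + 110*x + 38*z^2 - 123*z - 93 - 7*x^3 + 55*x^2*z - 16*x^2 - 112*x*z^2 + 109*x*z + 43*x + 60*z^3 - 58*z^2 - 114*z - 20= -7*x^3 + x^2*(55*z + 7) + x*(-112*z^2 + 56*z + 175) + 60*z^3 - 20*z^2 - 255*z - 175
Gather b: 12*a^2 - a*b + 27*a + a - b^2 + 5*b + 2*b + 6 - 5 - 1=12*a^2 + 28*a - b^2 + b*(7 - a)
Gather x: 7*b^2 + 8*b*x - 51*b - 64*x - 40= 7*b^2 - 51*b + x*(8*b - 64) - 40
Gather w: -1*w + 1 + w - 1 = 0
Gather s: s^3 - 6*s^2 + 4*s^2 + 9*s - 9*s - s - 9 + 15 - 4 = s^3 - 2*s^2 - s + 2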